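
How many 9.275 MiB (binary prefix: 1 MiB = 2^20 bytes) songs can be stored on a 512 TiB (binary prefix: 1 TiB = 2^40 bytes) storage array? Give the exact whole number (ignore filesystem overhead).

Capacity: 512 TiB = 562,949,953,421,312 bytes
Per item: 9.275 MiB = 9,725,542.4 bytes
⌊562,949,953,421,312 / 9,725,542.4⌋ = 57,883,656

57,883,656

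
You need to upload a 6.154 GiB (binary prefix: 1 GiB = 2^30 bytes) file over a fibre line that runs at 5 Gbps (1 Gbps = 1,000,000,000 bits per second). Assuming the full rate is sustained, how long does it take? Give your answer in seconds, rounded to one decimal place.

10.6 seconds

6.154 GiB = 6,607,807,184.896 bytes = 52,862,457,479.168 bits
5 Gbps = 5,000,000,000 bits/s
time = 52,862,457,479.168 / 5,000,000,000 = 10.6 s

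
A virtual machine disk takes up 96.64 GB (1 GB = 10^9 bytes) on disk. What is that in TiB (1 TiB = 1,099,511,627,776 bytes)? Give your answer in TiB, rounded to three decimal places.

0.088 TiB

96.64 GB × 1,000,000,000 bytes/GB = 96,640,000,000 bytes
1 TiB = 1,099,511,627,776 bytes
96,640,000,000 / 1,099,511,627,776 = 0.088 TiB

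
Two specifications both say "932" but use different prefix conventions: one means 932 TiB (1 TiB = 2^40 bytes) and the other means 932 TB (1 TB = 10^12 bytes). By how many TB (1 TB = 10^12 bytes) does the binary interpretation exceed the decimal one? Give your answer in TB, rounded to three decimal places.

92.745 TB

932 TiB = 932 × 1,099,511,627,776 = 1,024,744,837,087,232 bytes
932 TB = 932 × 1,000,000,000,000 = 932,000,000,000,000 bytes
difference = 92,744,837,087,232 bytes
92,744,837,087,232 / 1,000,000,000,000 = 92.745 TB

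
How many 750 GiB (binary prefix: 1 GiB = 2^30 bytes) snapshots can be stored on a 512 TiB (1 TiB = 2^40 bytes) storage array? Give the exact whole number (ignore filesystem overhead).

Capacity: 512 TiB = 562,949,953,421,312 bytes
Per item: 750 GiB = 805,306,368,000 bytes
⌊562,949,953,421,312 / 805,306,368,000⌋ = 699

699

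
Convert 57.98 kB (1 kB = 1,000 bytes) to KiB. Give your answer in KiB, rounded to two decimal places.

57.98 kB = 57.98 × 10^3 bytes = 57,980 bytes
1 KiB = 1,024 bytes
57,980 / 1,024 = 56.62 KiB

56.62 KiB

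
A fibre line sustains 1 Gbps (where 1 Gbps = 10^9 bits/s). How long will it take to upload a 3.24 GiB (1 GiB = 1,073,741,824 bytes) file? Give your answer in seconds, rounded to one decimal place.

27.8 seconds

3.24 GiB = 3,478,923,509.76 bytes = 27,831,388,078.08 bits
1 Gbps = 1,000,000,000 bits/s
time = 27,831,388,078.08 / 1,000,000,000 = 27.8 s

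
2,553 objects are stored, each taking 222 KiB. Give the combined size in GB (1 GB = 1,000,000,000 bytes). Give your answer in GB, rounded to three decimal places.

0.580 GB

Total = 2,553 × 222 KiB = 566,766 KiB
= 566,766 × 1,024 bytes = 580,368,384 bytes
1 GB = 1,000,000,000 bytes
580,368,384 / 1,000,000,000 = 0.580 GB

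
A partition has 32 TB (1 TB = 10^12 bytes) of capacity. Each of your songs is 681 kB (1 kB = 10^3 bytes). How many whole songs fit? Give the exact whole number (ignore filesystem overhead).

46,989,720

Capacity: 32 TB = 32,000,000,000,000 bytes
Per item: 681 kB = 681,000 bytes
⌊32,000,000,000,000 / 681,000⌋ = 46,989,720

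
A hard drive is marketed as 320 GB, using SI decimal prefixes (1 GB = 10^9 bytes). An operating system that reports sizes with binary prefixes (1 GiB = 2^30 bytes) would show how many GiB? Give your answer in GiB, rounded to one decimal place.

298.0 GiB

320 GB = 320 × 10^9 bytes = 320,000,000,000 bytes
1 GiB = 2^30 bytes = 1,073,741,824 bytes
320,000,000,000 / 1,073,741,824 = 298.0 GiB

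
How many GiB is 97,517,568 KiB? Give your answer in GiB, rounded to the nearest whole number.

93 GiB

97,517,568 KiB = 97,517,568 × 2^10 bytes = 99,857,989,632 bytes
1 GiB = 2^30 bytes = 1,073,741,824 bytes
99,857,989,632 / 1,073,741,824 = 93 GiB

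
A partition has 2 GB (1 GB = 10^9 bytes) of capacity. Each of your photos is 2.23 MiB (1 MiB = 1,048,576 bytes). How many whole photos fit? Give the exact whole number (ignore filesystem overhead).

855

Capacity: 2 GB = 2,000,000,000 bytes
Per item: 2.23 MiB = 2,338,324.48 bytes
⌊2,000,000,000 / 2,338,324.48⌋ = 855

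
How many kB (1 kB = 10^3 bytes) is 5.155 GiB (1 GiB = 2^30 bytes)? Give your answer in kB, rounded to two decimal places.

5,535,139.10 kB

5.155 GiB = 5.155 × 2^30 bytes = 5,535,139,102.72 bytes
1 kB = 1,000 bytes
5,535,139,102.72 / 1,000 = 5,535,139.10 kB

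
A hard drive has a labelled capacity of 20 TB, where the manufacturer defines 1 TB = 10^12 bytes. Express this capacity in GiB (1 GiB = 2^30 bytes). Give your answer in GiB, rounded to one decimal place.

18,626.5 GiB

20 TB = 20 × 10^12 bytes = 20,000,000,000,000 bytes
1 GiB = 2^30 bytes = 1,073,741,824 bytes
20,000,000,000,000 / 1,073,741,824 = 18,626.5 GiB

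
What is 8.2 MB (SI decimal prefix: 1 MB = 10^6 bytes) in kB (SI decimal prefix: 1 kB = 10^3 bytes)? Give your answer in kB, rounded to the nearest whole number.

8,200 kB

8.2 MB = 8.2 × 10^6 bytes = 8,200,000 bytes
1 kB = 1,000 bytes
8,200,000 / 1,000 = 8,200 kB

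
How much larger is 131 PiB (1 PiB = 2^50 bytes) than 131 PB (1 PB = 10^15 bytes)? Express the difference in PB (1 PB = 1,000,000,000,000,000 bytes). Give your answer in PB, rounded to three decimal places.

131 PiB = 131 × 1,125,899,906,842,624 = 147,492,887,796,383,744 bytes
131 PB = 131 × 1,000,000,000,000,000 = 131,000,000,000,000,000 bytes
difference = 16,492,887,796,383,744 bytes
16,492,887,796,383,744 / 1,000,000,000,000,000 = 16.493 PB

16.493 PB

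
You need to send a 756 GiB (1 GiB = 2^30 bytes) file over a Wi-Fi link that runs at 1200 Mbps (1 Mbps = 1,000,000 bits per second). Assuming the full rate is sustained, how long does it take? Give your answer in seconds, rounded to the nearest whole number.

756 GiB = 811,748,818,944 bytes = 6,493,990,551,552 bits
1200 Mbps = 1,200,000,000 bits/s
time = 6,493,990,551,552 / 1,200,000,000 = 5,412 s

5,412 seconds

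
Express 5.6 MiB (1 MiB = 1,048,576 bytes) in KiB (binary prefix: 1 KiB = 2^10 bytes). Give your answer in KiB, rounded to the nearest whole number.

5,734 KiB

5.6 MiB × 1,048,576 bytes/MiB = 5,872,025.6 bytes
1 KiB = 2^10 bytes = 1,024 bytes
5,872,025.6 / 1,024 = 5,734 KiB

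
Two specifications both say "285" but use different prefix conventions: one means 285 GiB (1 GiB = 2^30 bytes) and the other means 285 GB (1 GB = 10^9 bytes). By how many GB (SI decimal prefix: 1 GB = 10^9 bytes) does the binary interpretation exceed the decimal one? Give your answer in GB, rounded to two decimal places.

21.02 GB

285 GiB = 285 × 1,073,741,824 = 306,016,419,840 bytes
285 GB = 285 × 1,000,000,000 = 285,000,000,000 bytes
difference = 21,016,419,840 bytes
21,016,419,840 / 1,000,000,000 = 21.02 GB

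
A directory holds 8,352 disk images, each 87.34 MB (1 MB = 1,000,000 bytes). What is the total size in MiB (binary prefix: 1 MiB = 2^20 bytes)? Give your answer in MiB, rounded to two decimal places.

Total = 8,352 × 87.34 MB = 729463.68 MB
= 729463.68 × 1,000,000 bytes = 729,463,680,000 bytes
1 MiB = 1,048,576 bytes
729,463,680,000 / 1,048,576 = 695,670.78 MiB

695,670.78 MiB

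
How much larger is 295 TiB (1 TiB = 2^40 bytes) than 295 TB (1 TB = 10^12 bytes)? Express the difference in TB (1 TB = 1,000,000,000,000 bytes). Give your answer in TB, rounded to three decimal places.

295 TiB = 295 × 1,099,511,627,776 = 324,355,930,193,920 bytes
295 TB = 295 × 1,000,000,000,000 = 295,000,000,000,000 bytes
difference = 29,355,930,193,920 bytes
29,355,930,193,920 / 1,000,000,000,000 = 29.356 TB

29.356 TB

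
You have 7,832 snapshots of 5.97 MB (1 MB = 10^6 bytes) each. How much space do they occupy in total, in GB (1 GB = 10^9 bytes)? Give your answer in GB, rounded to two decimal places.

Total = 7,832 × 5.97 MB = 46757.04 MB
= 46757.04 × 1,000,000 bytes = 46,757,040,000 bytes
1 GB = 1,000,000,000 bytes
46,757,040,000 / 1,000,000,000 = 46.76 GB

46.76 GB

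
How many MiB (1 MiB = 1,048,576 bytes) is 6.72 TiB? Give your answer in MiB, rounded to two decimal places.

6.72 TiB = 6.72 × 2^40 bytes = 7,388,718,138,654.72 bytes
1 MiB = 1,048,576 bytes
7,388,718,138,654.72 / 1,048,576 = 7,046,430.72 MiB

7,046,430.72 MiB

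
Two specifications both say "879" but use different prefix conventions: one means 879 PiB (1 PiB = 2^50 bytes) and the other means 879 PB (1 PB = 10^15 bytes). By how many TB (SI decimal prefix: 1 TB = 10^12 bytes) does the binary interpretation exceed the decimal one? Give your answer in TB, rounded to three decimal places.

879 PiB = 879 × 1,125,899,906,842,624 = 989,666,018,114,666,496 bytes
879 PB = 879 × 1,000,000,000,000,000 = 879,000,000,000,000,000 bytes
difference = 110,666,018,114,666,496 bytes
110,666,018,114,666,496 / 1,000,000,000,000 = 110,666.018 TB

110,666.018 TB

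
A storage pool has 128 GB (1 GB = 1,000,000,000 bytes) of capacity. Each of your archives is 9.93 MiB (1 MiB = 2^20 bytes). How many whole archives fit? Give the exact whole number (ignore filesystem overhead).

12,293

Capacity: 128 GB = 128,000,000,000 bytes
Per item: 9.93 MiB = 10,412,359.68 bytes
⌊128,000,000,000 / 10,412,359.68⌋ = 12,293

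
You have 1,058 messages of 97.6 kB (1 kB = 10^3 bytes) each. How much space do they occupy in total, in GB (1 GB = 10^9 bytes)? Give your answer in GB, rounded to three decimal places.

Total = 1,058 × 97.6 kB = 103260.8 kB
= 103260.8 × 1,000 bytes = 103,260,800 bytes
1 GB = 1,000,000,000 bytes
103,260,800 / 1,000,000,000 = 0.103 GB

0.103 GB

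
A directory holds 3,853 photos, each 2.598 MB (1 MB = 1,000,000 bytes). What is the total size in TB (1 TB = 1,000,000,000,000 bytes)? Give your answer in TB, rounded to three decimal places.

0.010 TB

Total = 3,853 × 2.598 MB = 10010.094 MB
= 10010.094 × 1,000,000 bytes = 10,010,094,000 bytes
1 TB = 1,000,000,000,000 bytes
10,010,094,000 / 1,000,000,000,000 = 0.010 TB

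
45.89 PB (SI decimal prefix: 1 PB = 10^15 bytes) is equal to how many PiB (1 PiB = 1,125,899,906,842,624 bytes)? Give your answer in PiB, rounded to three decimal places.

45.89 PB = 45.89 × 10^15 bytes = 45,890,000,000,000,000 bytes
1 PiB = 1,125,899,906,842,624 bytes
45,890,000,000,000,000 / 1,125,899,906,842,624 = 40.759 PiB

40.759 PiB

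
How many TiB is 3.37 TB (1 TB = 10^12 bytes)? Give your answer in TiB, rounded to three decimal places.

3.065 TiB

3.37 TB × 1,000,000,000,000 bytes/TB = 3,370,000,000,000 bytes
1 TiB = 1,099,511,627,776 bytes
3,370,000,000,000 / 1,099,511,627,776 = 3.065 TiB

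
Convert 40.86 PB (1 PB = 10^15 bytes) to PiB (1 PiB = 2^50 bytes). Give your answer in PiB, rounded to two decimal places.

36.29 PiB

40.86 PB = 40.86 × 10^15 bytes = 40,860,000,000,000,000 bytes
1 PiB = 1,125,899,906,842,624 bytes
40,860,000,000,000,000 / 1,125,899,906,842,624 = 36.29 PiB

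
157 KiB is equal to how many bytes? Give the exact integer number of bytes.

157 × 1,024 = 160,768 bytes

160,768 bytes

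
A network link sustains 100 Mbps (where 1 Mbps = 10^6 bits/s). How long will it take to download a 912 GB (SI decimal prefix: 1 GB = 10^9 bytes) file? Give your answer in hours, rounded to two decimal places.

912 GB = 912,000,000,000 bytes = 7,296,000,000,000 bits
100 Mbps = 100,000,000 bits/s
time = 7,296,000,000,000 / 100,000,000 = 72,960.0000 s
72,960.0000 s / 3600 = 20.27 hours

20.27 hours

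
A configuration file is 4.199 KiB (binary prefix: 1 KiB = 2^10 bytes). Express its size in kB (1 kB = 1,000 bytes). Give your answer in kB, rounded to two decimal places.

4.199 KiB × 1,024 bytes/KiB = 4,299.776 bytes
1 kB = 10^3 bytes = 1,000 bytes
4,299.776 / 1,000 = 4.30 kB

4.30 kB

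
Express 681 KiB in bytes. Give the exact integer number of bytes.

697,344 bytes

681 × 1,024 = 697,344 bytes  (1 KiB = 2^10 bytes)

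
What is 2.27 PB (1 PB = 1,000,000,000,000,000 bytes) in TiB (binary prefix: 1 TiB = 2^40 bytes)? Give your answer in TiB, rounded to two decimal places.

2.27 PB × 1,000,000,000,000,000 bytes/PB = 2,270,000,000,000,000 bytes
1 TiB = 2^40 bytes = 1,099,511,627,776 bytes
2,270,000,000,000,000 / 1,099,511,627,776 = 2,064.55 TiB

2,064.55 TiB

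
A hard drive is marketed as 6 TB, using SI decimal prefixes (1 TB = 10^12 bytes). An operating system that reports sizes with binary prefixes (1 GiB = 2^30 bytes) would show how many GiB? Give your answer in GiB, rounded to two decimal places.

6 TB = 6 × 10^12 bytes = 6,000,000,000,000 bytes
1 GiB = 2^30 bytes = 1,073,741,824 bytes
6,000,000,000,000 / 1,073,741,824 = 5,587.94 GiB

5,587.94 GiB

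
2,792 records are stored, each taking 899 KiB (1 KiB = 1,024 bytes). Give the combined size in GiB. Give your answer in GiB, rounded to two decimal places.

2.39 GiB

Total = 2,792 × 899 KiB = 2,510,008 KiB
= 2,510,008 × 1,024 bytes = 2,570,248,192 bytes
1 GiB = 1,073,741,824 bytes
2,570,248,192 / 1,073,741,824 = 2.39 GiB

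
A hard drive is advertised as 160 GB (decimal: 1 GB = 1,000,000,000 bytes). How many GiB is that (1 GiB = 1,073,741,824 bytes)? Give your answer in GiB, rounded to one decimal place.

149.0 GiB

160 GB × 1,000,000,000 bytes/GB = 160,000,000,000 bytes
1 GiB = 2^30 bytes = 1,073,741,824 bytes
160,000,000,000 / 1,073,741,824 = 149.0 GiB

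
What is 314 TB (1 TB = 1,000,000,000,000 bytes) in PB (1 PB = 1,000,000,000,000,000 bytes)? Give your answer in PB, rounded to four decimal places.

314 TB = 314 × 10^12 bytes = 314,000,000,000,000 bytes
1 PB = 10^15 bytes = 1,000,000,000,000,000 bytes
314,000,000,000,000 / 1,000,000,000,000,000 = 0.3140 PB

0.3140 PB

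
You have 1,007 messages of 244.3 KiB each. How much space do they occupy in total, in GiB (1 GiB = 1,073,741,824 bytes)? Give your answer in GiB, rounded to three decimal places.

Total = 1,007 × 244.3 KiB = 246010.1 KiB
= 246010.1 × 1,024 bytes = 251,914,342.4 bytes
1 GiB = 1,073,741,824 bytes
251,914,342.4 / 1,073,741,824 = 0.235 GiB

0.235 GiB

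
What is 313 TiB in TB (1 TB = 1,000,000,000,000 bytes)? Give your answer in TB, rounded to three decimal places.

344.147 TB

313 TiB = 313 × 2^40 bytes = 344,147,139,493,888 bytes
1 TB = 1,000,000,000,000 bytes
344,147,139,493,888 / 1,000,000,000,000 = 344.147 TB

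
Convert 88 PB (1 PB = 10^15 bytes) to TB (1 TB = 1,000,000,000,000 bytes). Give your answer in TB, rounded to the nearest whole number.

88,000 TB

88 PB = 88 × 10^15 bytes = 88,000,000,000,000,000 bytes
1 TB = 1,000,000,000,000 bytes
88,000,000,000,000,000 / 1,000,000,000,000 = 88,000 TB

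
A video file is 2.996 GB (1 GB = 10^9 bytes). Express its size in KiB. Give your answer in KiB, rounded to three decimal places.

2,925,781.250 KiB

2.996 GB × 1,000,000,000 bytes/GB = 2,996,000,000 bytes
1 KiB = 2^10 bytes = 1,024 bytes
2,996,000,000 / 1,024 = 2,925,781.250 KiB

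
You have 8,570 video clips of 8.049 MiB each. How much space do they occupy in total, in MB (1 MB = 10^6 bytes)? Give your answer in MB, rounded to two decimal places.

Total = 8,570 × 8.049 MiB = 68979.93 MiB
= 68979.93 × 1,048,576 bytes = 72,330,699,079.68 bytes
1 MB = 1,000,000 bytes
72,330,699,079.68 / 1,000,000 = 72,330.70 MB

72,330.70 MB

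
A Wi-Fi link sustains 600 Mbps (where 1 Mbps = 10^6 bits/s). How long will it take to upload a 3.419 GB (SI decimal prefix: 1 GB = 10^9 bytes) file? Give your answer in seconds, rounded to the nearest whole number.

46 seconds

3.419 GB = 3,419,000,000 bytes = 27,352,000,000 bits
600 Mbps = 600,000,000 bits/s
time = 27,352,000,000 / 600,000,000 = 46 s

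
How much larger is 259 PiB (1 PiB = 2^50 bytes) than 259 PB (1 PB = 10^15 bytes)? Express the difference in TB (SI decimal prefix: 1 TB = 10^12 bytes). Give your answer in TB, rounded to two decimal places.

32,608.08 TB

259 PiB = 259 × 1,125,899,906,842,624 = 291,608,075,872,239,616 bytes
259 PB = 259 × 1,000,000,000,000,000 = 259,000,000,000,000,000 bytes
difference = 32,608,075,872,239,616 bytes
32,608,075,872,239,616 / 1,000,000,000,000 = 32,608.08 TB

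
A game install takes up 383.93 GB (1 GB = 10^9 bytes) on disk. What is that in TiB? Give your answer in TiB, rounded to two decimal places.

383.93 GB × 1,000,000,000 bytes/GB = 383,930,000,000 bytes
1 TiB = 1,099,511,627,776 bytes
383,930,000,000 / 1,099,511,627,776 = 0.35 TiB

0.35 TiB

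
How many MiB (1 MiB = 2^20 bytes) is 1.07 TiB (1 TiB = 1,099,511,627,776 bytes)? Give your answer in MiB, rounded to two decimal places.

1,121,976.32 MiB

1.07 TiB = 1.07 × 2^40 bytes = 1,176,477,441,720.32 bytes
1 MiB = 2^20 bytes = 1,048,576 bytes
1,176,477,441,720.32 / 1,048,576 = 1,121,976.32 MiB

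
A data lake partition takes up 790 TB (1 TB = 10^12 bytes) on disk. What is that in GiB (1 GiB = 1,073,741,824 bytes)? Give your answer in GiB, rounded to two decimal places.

790 TB = 790 × 10^12 bytes = 790,000,000,000,000 bytes
1 GiB = 1,073,741,824 bytes
790,000,000,000,000 / 1,073,741,824 = 735,744.83 GiB

735,744.83 GiB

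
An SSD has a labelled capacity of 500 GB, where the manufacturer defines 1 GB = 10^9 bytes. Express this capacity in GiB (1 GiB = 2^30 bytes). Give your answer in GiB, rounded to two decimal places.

465.66 GiB

500 GB = 500 × 10^9 bytes = 500,000,000,000 bytes
1 GiB = 2^30 bytes = 1,073,741,824 bytes
500,000,000,000 / 1,073,741,824 = 465.66 GiB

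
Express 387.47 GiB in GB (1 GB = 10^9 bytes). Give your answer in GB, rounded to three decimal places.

416.043 GB

387.47 GiB × 1,073,741,824 bytes/GiB = 416,042,744,545.28 bytes
1 GB = 10^9 bytes = 1,000,000,000 bytes
416,042,744,545.28 / 1,000,000,000 = 416.043 GB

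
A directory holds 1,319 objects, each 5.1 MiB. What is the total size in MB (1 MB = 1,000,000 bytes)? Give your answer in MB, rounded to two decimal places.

Total = 1,319 × 5.1 MiB = 6726.9 MiB
= 6726.9 × 1,048,576 bytes = 7,053,665,894.4 bytes
1 MB = 1,000,000 bytes
7,053,665,894.4 / 1,000,000 = 7,053.67 MB

7,053.67 MB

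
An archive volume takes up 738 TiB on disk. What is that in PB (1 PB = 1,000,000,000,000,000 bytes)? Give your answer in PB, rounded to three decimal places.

0.811 PB

738 TiB = 738 × 2^40 bytes = 811,439,581,298,688 bytes
1 PB = 1,000,000,000,000,000 bytes
811,439,581,298,688 / 1,000,000,000,000,000 = 0.811 PB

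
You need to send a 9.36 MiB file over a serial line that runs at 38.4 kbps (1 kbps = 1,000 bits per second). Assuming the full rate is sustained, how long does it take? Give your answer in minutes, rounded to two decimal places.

9.36 MiB = 9,814,671.36 bytes = 78,517,370.88 bits
38.4 kbps = 38,400 bits/s
time = 78,517,370.88 / 38,400 = 2,044.723 s
2,044.723 s / 60 = 34.08 minutes

34.08 minutes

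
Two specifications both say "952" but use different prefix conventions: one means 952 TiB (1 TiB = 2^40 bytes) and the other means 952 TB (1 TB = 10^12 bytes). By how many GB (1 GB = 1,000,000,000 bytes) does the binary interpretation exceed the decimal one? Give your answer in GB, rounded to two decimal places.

952 TiB = 952 × 1,099,511,627,776 = 1,046,735,069,642,752 bytes
952 TB = 952 × 1,000,000,000,000 = 952,000,000,000,000 bytes
difference = 94,735,069,642,752 bytes
94,735,069,642,752 / 1,000,000,000 = 94,735.07 GB

94,735.07 GB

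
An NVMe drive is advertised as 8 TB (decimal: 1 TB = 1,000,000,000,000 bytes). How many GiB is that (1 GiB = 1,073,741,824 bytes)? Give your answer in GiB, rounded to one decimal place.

7,450.6 GiB

8 TB = 8 × 10^12 bytes = 8,000,000,000,000 bytes
1 GiB = 2^30 bytes = 1,073,741,824 bytes
8,000,000,000,000 / 1,073,741,824 = 7,450.6 GiB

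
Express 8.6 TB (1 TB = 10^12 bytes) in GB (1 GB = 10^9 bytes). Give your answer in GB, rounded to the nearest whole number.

8,600 GB

8.6 TB = 8.6 × 10^12 bytes = 8,600,000,000,000 bytes
1 GB = 1,000,000,000 bytes
8,600,000,000,000 / 1,000,000,000 = 8,600 GB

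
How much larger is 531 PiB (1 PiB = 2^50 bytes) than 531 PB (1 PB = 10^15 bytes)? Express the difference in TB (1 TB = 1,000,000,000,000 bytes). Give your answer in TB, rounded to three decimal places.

531 PiB = 531 × 1,125,899,906,842,624 = 597,852,850,533,433,344 bytes
531 PB = 531 × 1,000,000,000,000,000 = 531,000,000,000,000,000 bytes
difference = 66,852,850,533,433,344 bytes
66,852,850,533,433,344 / 1,000,000,000,000 = 66,852.851 TB

66,852.851 TB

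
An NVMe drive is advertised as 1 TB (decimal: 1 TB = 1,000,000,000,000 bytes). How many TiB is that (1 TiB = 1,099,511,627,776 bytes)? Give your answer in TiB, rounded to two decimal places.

0.91 TiB

1 TB = 1 × 10^12 bytes = 1,000,000,000,000 bytes
1 TiB = 1,099,511,627,776 bytes
1,000,000,000,000 / 1,099,511,627,776 = 0.91 TiB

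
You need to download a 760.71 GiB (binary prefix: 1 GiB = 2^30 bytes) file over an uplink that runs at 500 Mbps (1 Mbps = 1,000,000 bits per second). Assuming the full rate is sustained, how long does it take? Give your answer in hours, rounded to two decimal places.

760.71 GiB = 816,806,142,935.04 bytes = 6,534,449,143,480.32 bits
500 Mbps = 500,000,000 bits/s
time = 6,534,449,143,480.32 / 500,000,000 = 13,068.8983 s
13,068.8983 s / 3600 = 3.63 hours

3.63 hours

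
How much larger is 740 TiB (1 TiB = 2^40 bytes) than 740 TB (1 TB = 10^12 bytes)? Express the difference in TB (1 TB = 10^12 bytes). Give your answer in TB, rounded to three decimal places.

73.639 TB

740 TiB = 740 × 1,099,511,627,776 = 813,638,604,554,240 bytes
740 TB = 740 × 1,000,000,000,000 = 740,000,000,000,000 bytes
difference = 73,638,604,554,240 bytes
73,638,604,554,240 / 1,000,000,000,000 = 73.639 TB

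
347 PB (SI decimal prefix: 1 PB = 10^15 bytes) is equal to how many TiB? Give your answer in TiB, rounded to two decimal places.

315,594.66 TiB

347 PB × 1,000,000,000,000,000 bytes/PB = 347,000,000,000,000,000 bytes
1 TiB = 1,099,511,627,776 bytes
347,000,000,000,000,000 / 1,099,511,627,776 = 315,594.66 TiB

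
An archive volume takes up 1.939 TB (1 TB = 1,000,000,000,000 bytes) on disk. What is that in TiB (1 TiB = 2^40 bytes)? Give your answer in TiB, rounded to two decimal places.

1.939 TB = 1.939 × 10^12 bytes = 1,939,000,000,000 bytes
1 TiB = 1,099,511,627,776 bytes
1,939,000,000,000 / 1,099,511,627,776 = 1.76 TiB

1.76 TiB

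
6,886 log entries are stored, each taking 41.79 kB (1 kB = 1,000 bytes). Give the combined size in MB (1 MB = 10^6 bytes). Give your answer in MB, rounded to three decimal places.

287.766 MB

Total = 6,886 × 41.79 kB = 287765.94 kB
= 287765.94 × 1,000 bytes = 287,765,940 bytes
1 MB = 1,000,000 bytes
287,765,940 / 1,000,000 = 287.766 MB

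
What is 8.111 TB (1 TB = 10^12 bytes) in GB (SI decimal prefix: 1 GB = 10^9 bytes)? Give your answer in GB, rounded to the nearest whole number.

8.111 TB × 1,000,000,000,000 bytes/TB = 8,111,000,000,000 bytes
1 GB = 10^9 bytes = 1,000,000,000 bytes
8,111,000,000,000 / 1,000,000,000 = 8,111 GB

8,111 GB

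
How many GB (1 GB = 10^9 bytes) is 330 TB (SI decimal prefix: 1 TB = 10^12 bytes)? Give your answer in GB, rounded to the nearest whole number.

330 TB = 330 × 10^12 bytes = 330,000,000,000,000 bytes
1 GB = 10^9 bytes = 1,000,000,000 bytes
330,000,000,000,000 / 1,000,000,000 = 330,000 GB

330,000 GB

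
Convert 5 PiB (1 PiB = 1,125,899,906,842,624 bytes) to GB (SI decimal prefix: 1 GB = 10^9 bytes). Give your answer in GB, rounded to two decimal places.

5,629,499.53 GB

5 PiB = 5 × 2^50 bytes = 5,629,499,534,213,120 bytes
1 GB = 10^9 bytes = 1,000,000,000 bytes
5,629,499,534,213,120 / 1,000,000,000 = 5,629,499.53 GB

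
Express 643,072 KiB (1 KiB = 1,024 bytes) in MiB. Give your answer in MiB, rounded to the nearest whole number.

628 MiB

643,072 KiB = 643,072 × 2^10 bytes = 658,505,728 bytes
1 MiB = 1,048,576 bytes
658,505,728 / 1,048,576 = 628 MiB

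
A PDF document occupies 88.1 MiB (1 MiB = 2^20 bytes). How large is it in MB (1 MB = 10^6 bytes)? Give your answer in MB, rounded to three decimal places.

88.1 MiB = 88.1 × 2^20 bytes = 92,379,545.6 bytes
1 MB = 1,000,000 bytes
92,379,545.6 / 1,000,000 = 92.380 MB

92.380 MB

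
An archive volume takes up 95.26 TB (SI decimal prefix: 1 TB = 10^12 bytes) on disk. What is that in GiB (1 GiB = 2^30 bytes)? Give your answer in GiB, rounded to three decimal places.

88,717.788 GiB

95.26 TB × 1,000,000,000,000 bytes/TB = 95,260,000,000,000 bytes
1 GiB = 2^30 bytes = 1,073,741,824 bytes
95,260,000,000,000 / 1,073,741,824 = 88,717.788 GiB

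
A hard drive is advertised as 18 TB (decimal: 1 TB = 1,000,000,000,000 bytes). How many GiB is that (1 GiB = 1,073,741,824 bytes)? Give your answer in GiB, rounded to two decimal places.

18 TB = 18 × 10^12 bytes = 18,000,000,000,000 bytes
1 GiB = 1,073,741,824 bytes
18,000,000,000,000 / 1,073,741,824 = 16,763.81 GiB

16,763.81 GiB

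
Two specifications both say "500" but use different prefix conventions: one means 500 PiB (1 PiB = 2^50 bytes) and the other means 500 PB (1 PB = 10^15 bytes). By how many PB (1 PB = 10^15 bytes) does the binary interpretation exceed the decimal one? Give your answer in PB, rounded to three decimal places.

500 PiB = 500 × 1,125,899,906,842,624 = 562,949,953,421,312,000 bytes
500 PB = 500 × 1,000,000,000,000,000 = 500,000,000,000,000,000 bytes
difference = 62,949,953,421,312,000 bytes
62,949,953,421,312,000 / 1,000,000,000,000,000 = 62.950 PB

62.950 PB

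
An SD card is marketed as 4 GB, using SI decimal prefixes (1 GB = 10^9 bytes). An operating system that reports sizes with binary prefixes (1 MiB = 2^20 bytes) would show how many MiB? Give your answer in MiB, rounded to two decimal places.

3,814.70 MiB

4 GB = 4 × 10^9 bytes = 4,000,000,000 bytes
1 MiB = 1,048,576 bytes
4,000,000,000 / 1,048,576 = 3,814.70 MiB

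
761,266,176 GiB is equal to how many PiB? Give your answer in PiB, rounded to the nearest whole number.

761,266,176 GiB × 1,073,741,824 bytes/GiB = 817,403,332,367,745,024 bytes
1 PiB = 1,125,899,906,842,624 bytes
817,403,332,367,745,024 / 1,125,899,906,842,624 = 726 PiB

726 PiB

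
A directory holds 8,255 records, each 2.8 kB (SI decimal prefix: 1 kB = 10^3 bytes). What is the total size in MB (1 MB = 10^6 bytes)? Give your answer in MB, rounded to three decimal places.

Total = 8,255 × 2.8 kB = 23,114 kB
= 23,114 × 1,000 bytes = 23,114,000 bytes
1 MB = 1,000,000 bytes
23,114,000 / 1,000,000 = 23.114 MB

23.114 MB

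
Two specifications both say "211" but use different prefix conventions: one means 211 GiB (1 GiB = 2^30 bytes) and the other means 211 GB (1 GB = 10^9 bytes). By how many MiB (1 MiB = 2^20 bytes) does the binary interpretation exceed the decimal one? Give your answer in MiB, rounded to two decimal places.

14,838.72 MiB

211 GiB = 211 × 1,073,741,824 = 226,559,524,864 bytes
211 GB = 211 × 1,000,000,000 = 211,000,000,000 bytes
difference = 15,559,524,864 bytes
15,559,524,864 / 1,048,576 = 14,838.72 MiB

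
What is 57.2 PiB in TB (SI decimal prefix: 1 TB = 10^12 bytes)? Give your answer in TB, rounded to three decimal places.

57.2 PiB × 1,125,899,906,842,624 bytes/PiB = 64,401,474,671,398,092.8 bytes
1 TB = 10^12 bytes = 1,000,000,000,000 bytes
64,401,474,671,398,092.8 / 1,000,000,000,000 = 64,401.475 TB

64,401.475 TB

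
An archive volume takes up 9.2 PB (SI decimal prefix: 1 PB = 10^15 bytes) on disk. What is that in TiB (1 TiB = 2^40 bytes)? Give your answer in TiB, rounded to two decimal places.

9.2 PB = 9.2 × 10^15 bytes = 9,200,000,000,000,000 bytes
1 TiB = 2^40 bytes = 1,099,511,627,776 bytes
9,200,000,000,000,000 / 1,099,511,627,776 = 8,367.35 TiB

8,367.35 TiB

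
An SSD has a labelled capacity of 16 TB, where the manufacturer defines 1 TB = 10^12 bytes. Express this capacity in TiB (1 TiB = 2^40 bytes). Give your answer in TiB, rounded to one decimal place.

16 TB = 16 × 10^12 bytes = 16,000,000,000,000 bytes
1 TiB = 1,099,511,627,776 bytes
16,000,000,000,000 / 1,099,511,627,776 = 14.6 TiB

14.6 TiB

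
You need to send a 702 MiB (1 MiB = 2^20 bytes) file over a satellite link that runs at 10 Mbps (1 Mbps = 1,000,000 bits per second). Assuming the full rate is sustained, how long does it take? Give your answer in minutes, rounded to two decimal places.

9.81 minutes

702 MiB = 736,100,352 bytes = 5,888,802,816 bits
10 Mbps = 10,000,000 bits/s
time = 5,888,802,816 / 10,000,000 = 588.880 s
588.880 s / 60 = 9.81 minutes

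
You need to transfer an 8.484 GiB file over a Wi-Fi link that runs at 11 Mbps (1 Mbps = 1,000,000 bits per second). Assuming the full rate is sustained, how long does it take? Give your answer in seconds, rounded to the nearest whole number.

8.484 GiB = 9,109,625,634.816 bytes = 72,877,005,078.528 bits
11 Mbps = 11,000,000 bits/s
time = 72,877,005,078.528 / 11,000,000 = 6,625 s

6,625 seconds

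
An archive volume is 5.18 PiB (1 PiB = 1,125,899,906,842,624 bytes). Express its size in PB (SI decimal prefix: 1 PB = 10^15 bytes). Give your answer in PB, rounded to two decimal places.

5.18 PiB = 5.18 × 2^50 bytes = 5,832,161,517,444,792.32 bytes
1 PB = 1,000,000,000,000,000 bytes
5,832,161,517,444,792.32 / 1,000,000,000,000,000 = 5.83 PB

5.83 PB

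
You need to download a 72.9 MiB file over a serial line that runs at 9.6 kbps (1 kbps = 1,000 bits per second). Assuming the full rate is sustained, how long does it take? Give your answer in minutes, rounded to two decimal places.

1,061.68 minutes

72.9 MiB = 76,441,190.4 bytes = 611,529,523.2 bits
9.6 kbps = 9,600 bits/s
time = 611,529,523.2 / 9,600 = 63,700.992 s
63,700.992 s / 60 = 1,061.68 minutes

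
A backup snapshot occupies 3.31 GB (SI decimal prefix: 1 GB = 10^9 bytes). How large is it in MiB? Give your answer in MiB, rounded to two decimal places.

3.31 GB = 3.31 × 10^9 bytes = 3,310,000,000 bytes
1 MiB = 2^20 bytes = 1,048,576 bytes
3,310,000,000 / 1,048,576 = 3,156.66 MiB

3,156.66 MiB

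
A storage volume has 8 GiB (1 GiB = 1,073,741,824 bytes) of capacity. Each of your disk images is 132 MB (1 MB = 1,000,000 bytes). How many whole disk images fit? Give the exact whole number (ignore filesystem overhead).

Capacity: 8 GiB = 8,589,934,592 bytes
Per item: 132 MB = 132,000,000 bytes
⌊8,589,934,592 / 132,000,000⌋ = 65

65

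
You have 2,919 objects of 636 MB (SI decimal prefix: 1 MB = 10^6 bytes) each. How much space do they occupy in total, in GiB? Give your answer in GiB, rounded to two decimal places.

1,728.99 GiB

Total = 2,919 × 636 MB = 1,856,484 MB
= 1,856,484 × 1,000,000 bytes = 1,856,484,000,000 bytes
1 GiB = 1,073,741,824 bytes
1,856,484,000,000 / 1,073,741,824 = 1,728.99 GiB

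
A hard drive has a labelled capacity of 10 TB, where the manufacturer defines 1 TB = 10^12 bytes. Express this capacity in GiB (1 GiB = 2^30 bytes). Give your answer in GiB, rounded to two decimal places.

10 TB = 10 × 10^12 bytes = 10,000,000,000,000 bytes
1 GiB = 1,073,741,824 bytes
10,000,000,000,000 / 1,073,741,824 = 9,313.23 GiB

9,313.23 GiB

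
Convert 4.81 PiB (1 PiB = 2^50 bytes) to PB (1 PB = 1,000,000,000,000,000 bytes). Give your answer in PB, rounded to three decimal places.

4.81 PiB × 1,125,899,906,842,624 bytes/PiB = 5,415,578,551,913,021.44 bytes
1 PB = 1,000,000,000,000,000 bytes
5,415,578,551,913,021.44 / 1,000,000,000,000,000 = 5.416 PB

5.416 PB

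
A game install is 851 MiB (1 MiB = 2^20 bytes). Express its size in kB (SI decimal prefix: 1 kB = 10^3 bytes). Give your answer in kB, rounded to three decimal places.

892,338.176 kB

851 MiB × 1,048,576 bytes/MiB = 892,338,176 bytes
1 kB = 10^3 bytes = 1,000 bytes
892,338,176 / 1,000 = 892,338.176 kB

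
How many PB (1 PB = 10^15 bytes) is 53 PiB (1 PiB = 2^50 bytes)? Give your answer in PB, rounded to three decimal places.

59.673 PB

53 PiB = 53 × 2^50 bytes = 59,672,695,062,659,072 bytes
1 PB = 1,000,000,000,000,000 bytes
59,672,695,062,659,072 / 1,000,000,000,000,000 = 59.673 PB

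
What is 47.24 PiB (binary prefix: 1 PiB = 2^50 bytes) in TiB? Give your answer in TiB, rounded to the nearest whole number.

47.24 PiB = 47.24 × 2^50 bytes = 53,187,511,599,245,557.76 bytes
1 TiB = 1,099,511,627,776 bytes
53,187,511,599,245,557.76 / 1,099,511,627,776 = 48,374 TiB

48,374 TiB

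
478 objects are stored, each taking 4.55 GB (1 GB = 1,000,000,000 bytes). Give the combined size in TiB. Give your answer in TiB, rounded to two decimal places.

1.98 TiB

Total = 478 × 4.55 GB = 2174.9 GB
= 2174.9 × 1,000,000,000 bytes = 2,174,900,000,000 bytes
1 TiB = 1,099,511,627,776 bytes
2,174,900,000,000 / 1,099,511,627,776 = 1.98 TiB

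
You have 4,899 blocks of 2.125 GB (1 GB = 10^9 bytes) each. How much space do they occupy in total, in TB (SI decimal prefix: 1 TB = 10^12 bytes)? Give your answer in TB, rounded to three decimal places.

Total = 4,899 × 2.125 GB = 10410.375 GB
= 10410.375 × 1,000,000,000 bytes = 10,410,375,000,000 bytes
1 TB = 1,000,000,000,000 bytes
10,410,375,000,000 / 1,000,000,000,000 = 10.410 TB

10.410 TB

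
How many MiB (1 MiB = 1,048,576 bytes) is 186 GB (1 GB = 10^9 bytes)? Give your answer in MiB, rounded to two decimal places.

177,383.42 MiB

186 GB × 1,000,000,000 bytes/GB = 186,000,000,000 bytes
1 MiB = 1,048,576 bytes
186,000,000,000 / 1,048,576 = 177,383.42 MiB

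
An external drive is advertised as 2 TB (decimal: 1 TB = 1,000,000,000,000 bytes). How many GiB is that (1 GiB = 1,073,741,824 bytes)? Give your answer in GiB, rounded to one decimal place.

1,862.6 GiB

2 TB = 2 × 10^12 bytes = 2,000,000,000,000 bytes
1 GiB = 1,073,741,824 bytes
2,000,000,000,000 / 1,073,741,824 = 1,862.6 GiB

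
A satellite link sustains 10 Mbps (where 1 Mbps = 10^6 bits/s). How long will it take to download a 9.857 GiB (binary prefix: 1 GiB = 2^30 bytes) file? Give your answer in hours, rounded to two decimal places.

9.857 GiB = 10,583,873,159.168 bytes = 84,670,985,273.344 bits
10 Mbps = 10,000,000 bits/s
time = 84,670,985,273.344 / 10,000,000 = 8,467.0985 s
8,467.0985 s / 3600 = 2.35 hours

2.35 hours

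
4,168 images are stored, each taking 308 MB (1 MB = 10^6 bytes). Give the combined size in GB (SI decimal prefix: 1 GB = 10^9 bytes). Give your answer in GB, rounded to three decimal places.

Total = 4,168 × 308 MB = 1,283,744 MB
= 1,283,744 × 1,000,000 bytes = 1,283,744,000,000 bytes
1 GB = 1,000,000,000 bytes
1,283,744,000,000 / 1,000,000,000 = 1,283.744 GB

1,283.744 GB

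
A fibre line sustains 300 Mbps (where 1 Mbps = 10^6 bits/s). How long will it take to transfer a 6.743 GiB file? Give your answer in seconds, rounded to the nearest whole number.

193 seconds

6.743 GiB = 7,240,241,119.232 bytes = 57,921,928,953.856 bits
300 Mbps = 300,000,000 bits/s
time = 57,921,928,953.856 / 300,000,000 = 193 s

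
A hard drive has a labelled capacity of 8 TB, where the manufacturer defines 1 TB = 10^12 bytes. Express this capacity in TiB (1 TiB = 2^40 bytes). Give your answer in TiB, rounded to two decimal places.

8 TB × 1,000,000,000,000 bytes/TB = 8,000,000,000,000 bytes
1 TiB = 2^40 bytes = 1,099,511,627,776 bytes
8,000,000,000,000 / 1,099,511,627,776 = 7.28 TiB

7.28 TiB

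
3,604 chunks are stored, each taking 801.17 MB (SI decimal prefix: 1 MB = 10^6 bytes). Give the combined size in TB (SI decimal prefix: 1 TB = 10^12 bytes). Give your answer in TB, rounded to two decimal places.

2.89 TB

Total = 3,604 × 801.17 MB = 2887416.68 MB
= 2887416.68 × 1,000,000 bytes = 2,887,416,680,000 bytes
1 TB = 1,000,000,000,000 bytes
2,887,416,680,000 / 1,000,000,000,000 = 2.89 TB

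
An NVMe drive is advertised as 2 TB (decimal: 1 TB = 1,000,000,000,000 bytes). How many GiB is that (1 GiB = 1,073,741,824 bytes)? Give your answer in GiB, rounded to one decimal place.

2 TB = 2 × 10^12 bytes = 2,000,000,000,000 bytes
1 GiB = 1,073,741,824 bytes
2,000,000,000,000 / 1,073,741,824 = 1,862.6 GiB

1,862.6 GiB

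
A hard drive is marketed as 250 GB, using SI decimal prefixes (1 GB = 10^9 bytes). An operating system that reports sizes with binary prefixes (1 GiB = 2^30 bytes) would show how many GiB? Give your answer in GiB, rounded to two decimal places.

250 GB = 250 × 10^9 bytes = 250,000,000,000 bytes
1 GiB = 2^30 bytes = 1,073,741,824 bytes
250,000,000,000 / 1,073,741,824 = 232.83 GiB

232.83 GiB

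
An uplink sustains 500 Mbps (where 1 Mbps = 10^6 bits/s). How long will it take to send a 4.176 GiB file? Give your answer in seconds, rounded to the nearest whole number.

4.176 GiB = 4,483,945,857.024 bytes = 35,871,566,856.192 bits
500 Mbps = 500,000,000 bits/s
time = 35,871,566,856.192 / 500,000,000 = 72 s

72 seconds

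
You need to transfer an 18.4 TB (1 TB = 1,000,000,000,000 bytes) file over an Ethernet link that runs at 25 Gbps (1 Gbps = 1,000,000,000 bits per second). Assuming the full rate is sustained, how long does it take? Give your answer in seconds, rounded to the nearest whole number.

18.4 TB = 18,400,000,000,000 bytes = 147,200,000,000,000 bits
25 Gbps = 25,000,000,000 bits/s
time = 147,200,000,000,000 / 25,000,000,000 = 5,888 s

5,888 seconds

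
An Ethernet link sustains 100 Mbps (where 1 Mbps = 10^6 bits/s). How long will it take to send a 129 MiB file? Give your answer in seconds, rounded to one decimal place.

10.8 seconds

129 MiB = 135,266,304 bytes = 1,082,130,432 bits
100 Mbps = 100,000,000 bits/s
time = 1,082,130,432 / 100,000,000 = 10.8 s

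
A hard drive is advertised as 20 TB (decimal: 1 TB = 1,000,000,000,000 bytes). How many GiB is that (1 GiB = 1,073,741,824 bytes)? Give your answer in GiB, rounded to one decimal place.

20 TB = 20 × 10^12 bytes = 20,000,000,000,000 bytes
1 GiB = 1,073,741,824 bytes
20,000,000,000,000 / 1,073,741,824 = 18,626.5 GiB

18,626.5 GiB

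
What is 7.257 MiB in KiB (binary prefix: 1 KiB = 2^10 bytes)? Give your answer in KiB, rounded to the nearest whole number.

7,431 KiB

7.257 MiB = 7.257 × 2^20 bytes = 7,609,516.032 bytes
1 KiB = 2^10 bytes = 1,024 bytes
7,609,516.032 / 1,024 = 7,431 KiB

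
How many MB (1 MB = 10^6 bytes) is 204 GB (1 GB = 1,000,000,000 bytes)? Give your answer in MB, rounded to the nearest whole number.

204 GB = 204 × 10^9 bytes = 204,000,000,000 bytes
1 MB = 10^6 bytes = 1,000,000 bytes
204,000,000,000 / 1,000,000 = 204,000 MB

204,000 MB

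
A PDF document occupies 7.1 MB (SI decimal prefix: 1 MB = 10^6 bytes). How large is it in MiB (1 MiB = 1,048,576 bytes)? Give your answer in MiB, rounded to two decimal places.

6.77 MiB

7.1 MB = 7.1 × 10^6 bytes = 7,100,000 bytes
1 MiB = 2^20 bytes = 1,048,576 bytes
7,100,000 / 1,048,576 = 6.77 MiB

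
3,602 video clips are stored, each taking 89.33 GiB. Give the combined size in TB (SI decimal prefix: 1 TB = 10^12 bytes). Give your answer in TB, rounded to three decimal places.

Total = 3,602 × 89.33 GiB = 321766.66 GiB
= 321766.66 × 1,073,741,824 bytes = 345,494,320,410,787.84 bytes
1 TB = 1,000,000,000,000 bytes
345,494,320,410,787.84 / 1,000,000,000,000 = 345.494 TB

345.494 TB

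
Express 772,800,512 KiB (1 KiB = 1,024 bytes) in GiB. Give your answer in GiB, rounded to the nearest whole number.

772,800,512 KiB × 1,024 bytes/KiB = 791,347,724,288 bytes
1 GiB = 2^30 bytes = 1,073,741,824 bytes
791,347,724,288 / 1,073,741,824 = 737 GiB

737 GiB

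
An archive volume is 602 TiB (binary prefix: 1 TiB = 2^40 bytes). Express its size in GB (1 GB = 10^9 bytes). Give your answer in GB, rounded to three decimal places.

661,906.000 GB

602 TiB = 602 × 2^40 bytes = 661,905,999,921,152 bytes
1 GB = 1,000,000,000 bytes
661,905,999,921,152 / 1,000,000,000 = 661,906.000 GB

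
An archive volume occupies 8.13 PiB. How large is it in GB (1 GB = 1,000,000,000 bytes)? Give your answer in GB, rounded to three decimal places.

8.13 PiB × 1,125,899,906,842,624 bytes/PiB = 9,153,566,242,630,533.12 bytes
1 GB = 1,000,000,000 bytes
9,153,566,242,630,533.12 / 1,000,000,000 = 9,153,566.243 GB

9,153,566.243 GB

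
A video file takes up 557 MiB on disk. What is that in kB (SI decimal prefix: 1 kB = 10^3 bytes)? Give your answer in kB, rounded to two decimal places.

584,056.83 kB

557 MiB × 1,048,576 bytes/MiB = 584,056,832 bytes
1 kB = 10^3 bytes = 1,000 bytes
584,056,832 / 1,000 = 584,056.83 kB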